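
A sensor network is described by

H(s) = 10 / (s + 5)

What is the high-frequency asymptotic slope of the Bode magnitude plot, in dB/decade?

Each pole contributes −20 dB/decade at high frequency; each zero contributes +20 dB/decade.
Net: 0 zero(s) − 1 pole(s) → -20 dB/decade.

-20 dB/decade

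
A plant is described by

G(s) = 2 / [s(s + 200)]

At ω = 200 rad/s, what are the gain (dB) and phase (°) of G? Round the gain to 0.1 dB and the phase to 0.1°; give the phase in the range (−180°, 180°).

-89.0 dB, -135.0°

At s = jω = j200:
pole (s+200): 200 + j200 → |·| = √(200²+200²) = √80000 ≈ 282.84, ∠ = arctan(200/200) ≈ 45.00°
pole at origin: |s| = 200, ∠ = 90.00° (in denominator)
|G| = 2 / 56568 ≈ 3.5356e-05
Gain = 20 log₁₀(3.5356e-05) ≈ -89.03 dB
∠G = 0.00° − 135.00° = -135.00°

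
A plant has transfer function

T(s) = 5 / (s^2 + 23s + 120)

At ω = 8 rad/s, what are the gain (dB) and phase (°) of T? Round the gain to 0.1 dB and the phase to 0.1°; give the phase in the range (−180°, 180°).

-31.7 dB, -73.1°

Substitute s = j8:
Numerator: 5 = 5 + j0
Denominator: (j8)^2 + 23(j8) + 120 = 56 + j184
|N| = √(5² + 0²) ≈ 5, ∠N ≈ 0.00°
|D| = √(56² + 184²) ≈ 192.33, ∠D ≈ 73.07°
|T| = 5 / 192.33 ≈ 0.025997
Gain = 20 log₁₀(0.025997) ≈ -31.70 dB
∠T = 0.00° − 73.07° = -73.07°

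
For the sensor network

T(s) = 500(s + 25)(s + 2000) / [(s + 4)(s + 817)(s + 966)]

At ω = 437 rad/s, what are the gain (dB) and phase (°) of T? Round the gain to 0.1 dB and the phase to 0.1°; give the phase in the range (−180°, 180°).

At s = jω = j437:
zero (s+25): 25 + j437 → |·| = √(25²+437²) = √191594 ≈ 437.71, ∠ = arctan(437/25) ≈ 86.73°
zero (s+2000): 2000 + j437 → |·| = √(2000²+437²) = √4190969 ≈ 2047.2, ∠ = arctan(437/2000) ≈ 12.33°
pole (s+4): 4 + j437 → |·| = √(4²+437²) = √190985 ≈ 437.02, ∠ = arctan(437/4) ≈ 89.48°
pole (s+817): 817 + j437 → |·| = √(817²+437²) = √858458 ≈ 926.53, ∠ = arctan(437/817) ≈ 28.14°
pole (s+966): 966 + j437 → |·| = √(966²+437²) = √1124125 ≈ 1060.2, ∠ = arctan(437/966) ≈ 24.34°
|T| = 500 · 8.9608e+05 / 4.2929e+08 ≈ 1.0437
Gain = 20 log₁₀(1.0437) ≈ 0.37 dB
∠T = 99.06° − 141.96° = -42.90°

0.4 dB, -42.9°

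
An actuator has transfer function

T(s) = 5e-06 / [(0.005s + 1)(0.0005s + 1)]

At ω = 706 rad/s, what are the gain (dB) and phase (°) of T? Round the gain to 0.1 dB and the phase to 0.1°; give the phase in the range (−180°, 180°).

-117.8 dB, -93.6°

At ω = 706 rad/s:
pole (1 + j706·0.005) = 1 + j3.53 → |·| ≈ 3.6689, ∠ ≈ 74.18°
pole (1 + j706·0.0005) = 1 + j0.353 → |·| ≈ 1.0605, ∠ ≈ 19.44°
|T| = 5e-06 · 1 / (3.6689 · 1.0605) ≈ 1.2851e-06
Gain = 20 log₁₀(1.2851e-06) ≈ -117.82 dB
∠T = (0°) − (74.18° + 19.44°) = -93.62°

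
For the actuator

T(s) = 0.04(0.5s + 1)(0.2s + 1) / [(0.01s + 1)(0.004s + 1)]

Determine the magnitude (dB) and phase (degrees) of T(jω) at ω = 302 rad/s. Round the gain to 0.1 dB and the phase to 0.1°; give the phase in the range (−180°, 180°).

37.3 dB, 56.6°

At ω = 302 rad/s:
zero (1 + j302·0.5) = 1 + j151 → |·| ≈ 151, ∠ ≈ 89.62°
zero (1 + j302·0.2) = 1 + j60.4 → |·| ≈ 60.408, ∠ ≈ 89.05°
pole (1 + j302·0.01) = 1 + j3.02 → |·| ≈ 3.1813, ∠ ≈ 71.68°
pole (1 + j302·0.004) = 1 + j1.208 → |·| ≈ 1.5682, ∠ ≈ 50.38°
|T| = 0.04 · 151 · 60.408 / (3.1813 · 1.5682) ≈ 73.135
Gain = 20 log₁₀(73.135) ≈ 37.28 dB
∠T = (89.62° + 89.05°) − (71.68° + 50.38°) = 56.61°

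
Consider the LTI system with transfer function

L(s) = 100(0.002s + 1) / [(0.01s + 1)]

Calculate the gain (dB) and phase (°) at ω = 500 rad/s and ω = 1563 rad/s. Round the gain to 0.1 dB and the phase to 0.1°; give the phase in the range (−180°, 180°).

At ω = 500 rad/s:
zero (1 + j500·0.002) = 1 + j1 → |·| ≈ 1.4142, ∠ ≈ 45.00°
pole (1 + j500·0.01) = 1 + j5 → |·| ≈ 5.099, ∠ ≈ 78.69°
|L| = 100 · 1.4142 / (5.099) ≈ 27.735
Gain = 20 log₁₀(27.735) ≈ 28.86 dB
∠L = (45.00°) − (78.69°) = -33.69°

At ω = 1563 rad/s:
zero (1 + j1563·0.002) = 1 + j3.126 → |·| ≈ 3.2821, ∠ ≈ 72.26°
pole (1 + j1563·0.01) = 1 + j15.63 → |·| ≈ 15.662, ∠ ≈ 86.34°
|L| = 100 · 3.2821 / (15.662) ≈ 20.956
Gain = 20 log₁₀(20.956) ≈ 26.43 dB
∠L = (72.26°) − (86.34°) = -14.08°

ω = 500: 28.9 dB, -33.7°; ω = 1563: 26.4 dB, -14.1°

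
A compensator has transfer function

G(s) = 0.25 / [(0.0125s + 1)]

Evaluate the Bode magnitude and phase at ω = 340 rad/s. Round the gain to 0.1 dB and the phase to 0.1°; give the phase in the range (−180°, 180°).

At ω = 340 rad/s:
pole (1 + j340·0.0125) = 1 + j4.25 → |·| ≈ 4.3661, ∠ ≈ 76.76°
|G| = 0.25 · 1 / (4.3661) ≈ 0.057259
Gain = 20 log₁₀(0.057259) ≈ -24.84 dB
∠G = (0°) − (76.76°) = -76.76°

-24.8 dB, -76.8°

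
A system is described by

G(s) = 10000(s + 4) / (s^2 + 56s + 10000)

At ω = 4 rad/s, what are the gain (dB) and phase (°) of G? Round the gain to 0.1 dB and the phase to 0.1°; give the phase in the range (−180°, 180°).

15.1 dB, 43.7°

At s = jω = j4:
zero (s+4): 4 + j4 → |·| = √(4²+4²) = √32 ≈ 5.6569, ∠ = arctan(4/4) ≈ 45.00°
quadratic: (j4)² + 56·j4 + 10000 = 9984 + j224 → |·| ≈ 9986.5, ∠ ≈ 1.29°
|G| = 10000 · 5.6569 / 9986.5 ≈ 5.6645
Gain = 20 log₁₀(5.6645) ≈ 15.06 dB
∠G = 45.00° − 1.29° = 43.71°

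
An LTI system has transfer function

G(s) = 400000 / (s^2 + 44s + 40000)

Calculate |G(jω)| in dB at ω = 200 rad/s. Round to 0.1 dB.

33.2 dB

At s = jω = j200:
quadratic: (j200)² + 44·j200 + 40000 = 0 + j8800 → |·| ≈ 8800, ∠ ≈ 90.00°
|G| = 400000 / 8800 ≈ 45.455
Gain = 20 log₁₀(45.455) ≈ 33.15 dB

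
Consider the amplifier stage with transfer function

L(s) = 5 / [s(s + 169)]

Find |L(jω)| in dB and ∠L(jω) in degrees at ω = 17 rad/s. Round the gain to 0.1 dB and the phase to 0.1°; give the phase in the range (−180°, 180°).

At s = jω = j17:
pole (s+169): 169 + j17 → |·| = √(169²+17²) = √28850 ≈ 169.85, ∠ = arctan(17/169) ≈ 5.74°
pole at origin: |s| = 17, ∠ = 90.00° (in denominator)
|L| = 5 / 2887.4 ≈ 0.0017317
Gain = 20 log₁₀(0.0017317) ≈ -55.23 dB
∠L = 0.00° − 95.74° = -95.74°

-55.2 dB, -95.7°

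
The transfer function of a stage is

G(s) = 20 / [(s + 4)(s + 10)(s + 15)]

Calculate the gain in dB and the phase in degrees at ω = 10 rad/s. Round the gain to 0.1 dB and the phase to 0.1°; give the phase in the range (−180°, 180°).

At s = jω = j10:
pole (s+4): 4 + j10 → |·| = √(4²+10²) = √116 ≈ 10.77, ∠ = arctan(10/4) ≈ 68.20°
pole (s+10): 10 + j10 → |·| = √(10²+10²) = √200 ≈ 14.142, ∠ = arctan(10/10) ≈ 45.00°
pole (s+15): 15 + j10 → |·| = √(15²+10²) = √325 ≈ 18.028, ∠ = arctan(10/15) ≈ 33.69°
|G| = 20 / 2745.8 ≈ 0.0072839
Gain = 20 log₁₀(0.0072839) ≈ -42.75 dB
∠G = 0.00° − 146.89° = -146.89°

-42.8 dB, -146.9°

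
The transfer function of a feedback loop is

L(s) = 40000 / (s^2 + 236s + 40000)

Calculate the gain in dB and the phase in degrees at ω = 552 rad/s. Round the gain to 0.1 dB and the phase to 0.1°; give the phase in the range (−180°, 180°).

-17.4 dB, -153.8°

At s = jω = j552:
quadratic: (j552)² + 236·j552 + 40000 = -264704 + j130272 → |·| ≈ 2.9502e+05, ∠ ≈ 153.80°
|L| = 40000 / 2.9502e+05 ≈ 0.13558
Gain = 20 log₁₀(0.13558) ≈ -17.36 dB
∠L = 0.00° − 153.80° = -153.80°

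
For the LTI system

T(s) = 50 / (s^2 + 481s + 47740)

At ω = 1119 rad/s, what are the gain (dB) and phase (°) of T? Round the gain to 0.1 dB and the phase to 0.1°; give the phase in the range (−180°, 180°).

Substitute s = j1119:
Numerator: 50 = 50 + j0
Denominator: (j1119)^2 + 481(j1119) + 47740 = -1204421 + j538239
|N| = √(50² + 0²) ≈ 50, ∠N ≈ 0.00°
|D| = √(1204421² + 538239²) ≈ 1.3192e+06, ∠D ≈ 155.92°
|T| = 50 / 1.3192e+06 ≈ 3.7902e-05
Gain = 20 log₁₀(3.7902e-05) ≈ -88.43 dB
∠T = 0.00° − 155.92° = -155.92°

-88.4 dB, -155.9°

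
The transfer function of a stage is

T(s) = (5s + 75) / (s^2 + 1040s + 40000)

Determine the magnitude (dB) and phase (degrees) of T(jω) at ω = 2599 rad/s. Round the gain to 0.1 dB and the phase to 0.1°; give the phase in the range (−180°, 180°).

-54.9 dB, -68.4°

Substitute s = j2599:
Numerator: 5(j2599) + 75 = 75 + j12995
Denominator: (j2599)^2 + 1040(j2599) + 40000 = -6714801 + j2702960
|N| = √(75² + 12995²) ≈ 12995, ∠N ≈ 89.67°
|D| = √(6714801² + 2702960²) ≈ 7.2384e+06, ∠D ≈ 158.07°
|T| = 12995 / 7.2384e+06 ≈ 0.0017953
Gain = 20 log₁₀(0.0017953) ≈ -54.92 dB
∠T = 89.67° − 158.07° = -68.40°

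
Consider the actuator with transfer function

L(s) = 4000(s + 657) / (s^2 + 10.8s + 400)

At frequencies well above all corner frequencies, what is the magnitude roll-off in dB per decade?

-20 dB/decade

Each pole contributes −20 dB/decade at high frequency; each zero contributes +20 dB/decade.
Net: 1 zero(s) − 2 pole(s) → -20 dB/decade.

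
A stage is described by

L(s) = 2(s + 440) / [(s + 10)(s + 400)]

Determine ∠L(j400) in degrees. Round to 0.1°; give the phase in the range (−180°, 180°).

At s = jω = j400:
zero (s+440): 440 + j400 → |·| = √(440²+400²) = √353600 ≈ 594.64, ∠ = arctan(400/440) ≈ 42.27°
pole (s+10): 10 + j400 → |·| = √(10²+400²) = √160100 ≈ 400.12, ∠ = arctan(400/10) ≈ 88.57°
pole (s+400): 400 + j400 → |·| = √(400²+400²) = √320000 ≈ 565.69, ∠ = arctan(400/400) ≈ 45.00°
∠L = 42.27° − 133.57° = -91.30°

-91.3°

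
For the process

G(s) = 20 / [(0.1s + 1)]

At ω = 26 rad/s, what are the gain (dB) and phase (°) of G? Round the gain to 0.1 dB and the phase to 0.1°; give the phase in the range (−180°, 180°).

At ω = 26 rad/s:
pole (1 + j26·0.1) = 1 + j2.6 → |·| ≈ 2.7857, ∠ ≈ 68.96°
|G| = 20 · 1 / (2.7857) ≈ 7.1795
Gain = 20 log₁₀(7.1795) ≈ 17.12 dB
∠G = (0°) − (68.96°) = -68.96°

17.1 dB, -69.0°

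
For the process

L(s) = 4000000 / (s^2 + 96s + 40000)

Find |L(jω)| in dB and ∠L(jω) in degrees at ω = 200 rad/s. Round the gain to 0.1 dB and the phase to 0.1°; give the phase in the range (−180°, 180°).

46.4 dB, -90.0°

At s = jω = j200:
quadratic: (j200)² + 96·j200 + 40000 = 0 + j19200 → |·| ≈ 19200, ∠ ≈ 90.00°
|L| = 4000000 / 19200 ≈ 208.33
Gain = 20 log₁₀(208.33) ≈ 46.38 dB
∠L = 0.00° − 90.00° = -90.00°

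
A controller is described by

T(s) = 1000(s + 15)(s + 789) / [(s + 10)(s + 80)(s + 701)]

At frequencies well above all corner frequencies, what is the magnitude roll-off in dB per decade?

-20 dB/decade

Each pole contributes −20 dB/decade at high frequency; each zero contributes +20 dB/decade.
Net: 2 zero(s) − 3 pole(s) → -20 dB/decade.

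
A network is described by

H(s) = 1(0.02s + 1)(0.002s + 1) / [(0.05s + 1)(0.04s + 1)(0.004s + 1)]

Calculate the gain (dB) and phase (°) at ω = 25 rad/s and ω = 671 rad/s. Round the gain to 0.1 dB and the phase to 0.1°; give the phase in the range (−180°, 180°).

ω = 25: -6.2 dB, -72.6°; ω = 671: -41.2 dB, -106.7°

At ω = 25 rad/s:
zero (1 + j25·0.02) = 1 + j0.5 → |·| ≈ 1.118, ∠ ≈ 26.57°
zero (1 + j25·0.002) = 1 + j0.05 → |·| ≈ 1.0012, ∠ ≈ 2.86°
pole (1 + j25·0.05) = 1 + j1.25 → |·| ≈ 1.6008, ∠ ≈ 51.34°
pole (1 + j25·0.04) = 1 + j1 → |·| ≈ 1.4142, ∠ ≈ 45.00°
pole (1 + j25·0.004) = 1 + j0.1 → |·| ≈ 1.005, ∠ ≈ 5.71°
|H| = 1 · 1.118 · 1.0012 / (1.6008 · 1.4142 · 1.005) ≈ 0.49198
Gain = 20 log₁₀(0.49198) ≈ -6.16 dB
∠H = (26.57° + 2.86°) − (51.34° + 45.00° + 5.71°) = -72.62°

At ω = 671 rad/s:
zero (1 + j671·0.02) = 1 + j13.42 → |·| ≈ 13.457, ∠ ≈ 85.74°
zero (1 + j671·0.002) = 1 + j1.342 → |·| ≈ 1.6736, ∠ ≈ 53.31°
pole (1 + j671·0.05) = 1 + j33.55 → |·| ≈ 33.565, ∠ ≈ 88.29°
pole (1 + j671·0.04) = 1 + j26.84 → |·| ≈ 26.859, ∠ ≈ 87.87°
pole (1 + j671·0.004) = 1 + j2.684 → |·| ≈ 2.8642, ∠ ≈ 69.57°
|H| = 1 · 13.457 · 1.6736 / (33.565 · 26.859 · 2.8642) ≈ 0.0087221
Gain = 20 log₁₀(0.0087221) ≈ -41.19 dB
∠H = (85.74° + 53.31°) − (88.29° + 87.87° + 69.57°) = -106.68°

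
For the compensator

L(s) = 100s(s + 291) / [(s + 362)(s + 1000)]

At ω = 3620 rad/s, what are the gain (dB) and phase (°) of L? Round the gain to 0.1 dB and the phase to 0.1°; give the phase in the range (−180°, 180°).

At s = jω = j3620:
zero (s+291): 291 + j3620 → |·| = √(291²+3620²) = √13189081 ≈ 3631.7, ∠ = arctan(3620/291) ≈ 85.40°
zero at origin: s = j3620 → |·| = 3620, ∠ = 90.00°
pole (s+362): 362 + j3620 → |·| = √(362²+3620²) = √13235444 ≈ 3638.1, ∠ = arctan(3620/362) ≈ 84.29°
pole (s+1000): 1000 + j3620 → |·| = √(1000²+3620²) = √14104400 ≈ 3755.6, ∠ = arctan(3620/1000) ≈ 74.56°
|L| = 100 · 1.3147e+07 / 1.3663e+07 ≈ 96.223
Gain = 20 log₁₀(96.223) ≈ 39.67 dB
∠L = 175.40° − 158.85° = 16.55°

39.7 dB, 16.6°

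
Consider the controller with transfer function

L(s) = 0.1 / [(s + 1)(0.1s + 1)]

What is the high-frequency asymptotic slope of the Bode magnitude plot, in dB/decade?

-40 dB/decade

Each pole contributes −20 dB/decade at high frequency; each zero contributes +20 dB/decade.
Net: 0 zero(s) − 2 pole(s) → -40 dB/decade.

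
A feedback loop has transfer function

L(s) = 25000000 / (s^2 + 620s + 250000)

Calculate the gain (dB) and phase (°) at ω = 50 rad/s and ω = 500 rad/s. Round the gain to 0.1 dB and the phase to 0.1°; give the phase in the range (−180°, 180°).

At s = jω = j50:
quadratic: (j50)² + 620·j50 + 250000 = 247500 + j31000 → |·| ≈ 2.4943e+05, ∠ ≈ 7.14°
|L| = 25000000 / 2.4943e+05 ≈ 100.23
Gain = 20 log₁₀(100.23) ≈ 40.02 dB
∠L = 0.00° − 7.14° = -7.14°

At s = jω = j500:
quadratic: (j500)² + 620·j500 + 250000 = 0 + j310000 → |·| ≈ 3.1e+05, ∠ ≈ 90.00°
|L| = 25000000 / 3.1e+05 ≈ 80.645
Gain = 20 log₁₀(80.645) ≈ 38.13 dB
∠L = 0.00° − 90.00° = -90.00°

ω = 50: 40.0 dB, -7.1°; ω = 500: 38.1 dB, -90.0°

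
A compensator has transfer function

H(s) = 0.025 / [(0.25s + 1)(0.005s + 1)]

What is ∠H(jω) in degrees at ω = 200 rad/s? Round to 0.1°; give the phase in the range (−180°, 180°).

-133.9°

At ω = 200 rad/s:
pole (1 + j200·0.25) = 1 + j50 → |·| ≈ 50.01, ∠ ≈ 88.85°
pole (1 + j200·0.005) = 1 + j1 → |·| ≈ 1.4142, ∠ ≈ 45.00°
∠H = (0°) − (88.85° + 45.00°) = -133.85°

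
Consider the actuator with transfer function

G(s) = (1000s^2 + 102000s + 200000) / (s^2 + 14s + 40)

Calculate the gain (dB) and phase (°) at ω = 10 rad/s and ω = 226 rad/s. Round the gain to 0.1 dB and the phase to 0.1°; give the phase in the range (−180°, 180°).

Substitute s = j10:
Numerator: 1000(j10)^2 + 102000(j10) + 200000 = 100000 + j1020000
Denominator: (j10)^2 + 14(j10) + 40 = -60 + j140
|N| = √(100000² + 1020000²) ≈ 1.0249e+06, ∠N ≈ 84.40°
|D| = √(60² + 140²) ≈ 152.32, ∠D ≈ 113.20°
|G| = 1.0249e+06 / 152.32 ≈ 6728.6
Gain = 20 log₁₀(6728.6) ≈ 76.56 dB
∠G = 84.40° − 113.20° = -28.80°

Substitute s = j226:
Numerator: 1000(j226)^2 + 102000(j226) + 200000 = -50876000 + j23052000
Denominator: (j226)^2 + 14(j226) + 40 = -51036 + j3164
|N| = √(50876000² + 23052000²) ≈ 5.5855e+07, ∠N ≈ 155.62°
|D| = √(51036² + 3164²) ≈ 51134, ∠D ≈ 176.45°
|G| = 5.5855e+07 / 51134 ≈ 1092.3
Gain = 20 log₁₀(1092.3) ≈ 60.77 dB
∠G = 155.62° − 176.45° = -20.83°

ω = 10: 76.6 dB, -28.8°; ω = 226: 60.8 dB, -20.8°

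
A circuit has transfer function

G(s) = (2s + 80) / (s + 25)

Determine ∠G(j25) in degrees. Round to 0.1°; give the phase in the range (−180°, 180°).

Substitute s = j25:
Numerator: 2(j25) + 80 = 80 + j50
Denominator: (j25) + 25 = 25 + j25
|N| = √(80² + 50²) ≈ 94.34, ∠N ≈ 32.01°
|D| = √(25² + 25²) ≈ 35.355, ∠D ≈ 45.00°
∠G = 32.01° − 45.00° = -12.99°

-13.0°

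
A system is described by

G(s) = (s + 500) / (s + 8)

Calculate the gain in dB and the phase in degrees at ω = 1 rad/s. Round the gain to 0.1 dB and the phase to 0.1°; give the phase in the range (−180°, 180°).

Substitute s = j1:
Numerator: (j1) + 500 = 500 + j1
Denominator: (j1) + 8 = 8 + j1
|N| = √(500² + 1²) ≈ 500, ∠N ≈ 0.11°
|D| = √(8² + 1²) ≈ 8.0623, ∠D ≈ 7.13°
|G| = 500 / 8.0623 ≈ 62.017
Gain = 20 log₁₀(62.017) ≈ 35.85 dB
∠G = 0.11° − 7.13° = -7.02°

35.9 dB, -7.0°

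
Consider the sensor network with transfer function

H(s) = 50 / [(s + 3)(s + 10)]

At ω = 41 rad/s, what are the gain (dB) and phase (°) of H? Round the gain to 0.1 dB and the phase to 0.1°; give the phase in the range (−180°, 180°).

At s = jω = j41:
pole (s+3): 3 + j41 → |·| = √(3²+41²) = √1690 ≈ 41.11, ∠ = arctan(41/3) ≈ 85.82°
pole (s+10): 10 + j41 → |·| = √(10²+41²) = √1781 ≈ 42.202, ∠ = arctan(41/10) ≈ 76.29°
|H| = 50 / 1734.9 ≈ 0.02882
Gain = 20 log₁₀(0.02882) ≈ -30.81 dB
∠H = 0.00° − 162.11° = -162.11°

-30.8 dB, -162.1°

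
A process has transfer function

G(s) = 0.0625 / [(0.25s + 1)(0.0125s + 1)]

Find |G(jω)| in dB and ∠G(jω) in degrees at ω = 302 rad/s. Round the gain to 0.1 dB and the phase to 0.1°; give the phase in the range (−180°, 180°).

-73.5 dB, -164.4°

At ω = 302 rad/s:
pole (1 + j302·0.25) = 1 + j75.5 → |·| ≈ 75.507, ∠ ≈ 89.24°
pole (1 + j302·0.0125) = 1 + j3.775 → |·| ≈ 3.9052, ∠ ≈ 75.16°
|G| = 0.0625 · 1 / (75.507 · 3.9052) ≈ 0.00021196
Gain = 20 log₁₀(0.00021196) ≈ -73.47 dB
∠G = (0°) − (89.24° + 75.16°) = -164.40°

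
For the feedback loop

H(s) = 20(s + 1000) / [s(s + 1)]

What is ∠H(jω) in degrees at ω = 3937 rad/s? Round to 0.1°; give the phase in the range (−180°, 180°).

At s = jω = j3937:
zero (s+1000): 1000 + j3937 → |·| = √(1000²+3937²) = √16499969 ≈ 4062, ∠ = arctan(3937/1000) ≈ 75.75°
pole (s+1): 1 + j3937 → |·| = √(1²+3937²) = √15499970 ≈ 3937, ∠ = arctan(3937/1) ≈ 89.99°
pole at origin: |s| = 3937, ∠ = 90.00° (in denominator)
∠H = 75.75° − 179.99° = -104.24°

-104.2°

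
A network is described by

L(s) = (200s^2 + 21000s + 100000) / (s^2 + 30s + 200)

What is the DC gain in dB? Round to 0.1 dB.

54.0 dB

L(0) = 100000 / 200 = 500
20 log₁₀(500) ≈ 53.98 dB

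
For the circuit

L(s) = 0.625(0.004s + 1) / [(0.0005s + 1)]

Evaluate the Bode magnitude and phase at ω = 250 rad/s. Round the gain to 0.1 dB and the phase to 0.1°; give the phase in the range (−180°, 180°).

At ω = 250 rad/s:
zero (1 + j250·0.004) = 1 + j1 → |·| ≈ 1.4142, ∠ ≈ 45.00°
pole (1 + j250·0.0005) = 1 + j0.125 → |·| ≈ 1.0078, ∠ ≈ 7.13°
|L| = 0.625 · 1.4142 / (1.0078) ≈ 0.87703
Gain = 20 log₁₀(0.87703) ≈ -1.14 dB
∠L = (45.00°) − (7.13°) = 37.87°

-1.1 dB, 37.9°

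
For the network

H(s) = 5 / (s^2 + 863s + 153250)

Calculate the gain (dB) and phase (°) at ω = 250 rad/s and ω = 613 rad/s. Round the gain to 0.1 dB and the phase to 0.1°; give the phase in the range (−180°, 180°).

Substitute s = j250:
Numerator: 5 = 5 + j0
Denominator: (j250)^2 + 863(j250) + 153250 = 90750 + j215750
|N| = √(5² + 0²) ≈ 5, ∠N ≈ 0.00°
|D| = √(90750² + 215750²) ≈ 2.3406e+05, ∠D ≈ 67.19°
|H| = 5 / 2.3406e+05 ≈ 2.1362e-05
Gain = 20 log₁₀(2.1362e-05) ≈ -93.41 dB
∠H = 0.00° − 67.19° = -67.19°

Substitute s = j613:
Numerator: 5 = 5 + j0
Denominator: (j613)^2 + 863(j613) + 153250 = -222519 + j529019
|N| = √(5² + 0²) ≈ 5, ∠N ≈ 0.00°
|D| = √(222519² + 529019²) ≈ 5.7391e+05, ∠D ≈ 112.81°
|H| = 5 / 5.7391e+05 ≈ 8.7122e-06
Gain = 20 log₁₀(8.7122e-06) ≈ -101.20 dB
∠H = 0.00° − 112.81° = -112.81°

ω = 250: -93.4 dB, -67.2°; ω = 613: -101.2 dB, -112.8°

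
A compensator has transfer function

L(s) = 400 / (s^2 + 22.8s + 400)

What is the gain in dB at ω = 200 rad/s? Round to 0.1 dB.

-40.0 dB

At s = jω = j200:
quadratic: (j200)² + 22.8·j200 + 400 = -39600 + j4560 → |·| ≈ 39862, ∠ ≈ 173.43°
|L| = 400 / 39862 ≈ 0.010035
Gain = 20 log₁₀(0.010035) ≈ -39.97 dB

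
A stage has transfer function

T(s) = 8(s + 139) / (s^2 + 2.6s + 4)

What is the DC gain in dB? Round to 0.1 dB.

48.9 dB

T(0) = 8·139 / 4 = 278
20 log₁₀(278) ≈ 48.88 dB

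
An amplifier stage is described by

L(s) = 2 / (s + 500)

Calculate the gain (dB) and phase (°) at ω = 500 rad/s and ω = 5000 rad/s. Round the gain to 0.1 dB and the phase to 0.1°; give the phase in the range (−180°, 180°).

ω = 500: -51.0 dB, -45.0°; ω = 5000: -68.0 dB, -84.3°

Substitute s = j500:
Numerator: 2 = 2 + j0
Denominator: (j500) + 500 = 500 + j500
|N| = √(2² + 0²) ≈ 2, ∠N ≈ 0.00°
|D| = √(500² + 500²) ≈ 707.11, ∠D ≈ 45.00°
|L| = 2 / 707.11 ≈ 0.0028284
Gain = 20 log₁₀(0.0028284) ≈ -50.97 dB
∠L = 0.00° − 45.00° = -45.00°

Substitute s = j5000:
Numerator: 2 = 2 + j0
Denominator: (j5000) + 500 = 500 + j5000
|N| = √(2² + 0²) ≈ 2, ∠N ≈ 0.00°
|D| = √(500² + 5000²) ≈ 5024.9, ∠D ≈ 84.29°
|L| = 2 / 5024.9 ≈ 0.00039802
Gain = 20 log₁₀(0.00039802) ≈ -68.00 dB
∠L = 0.00° − 84.29° = -84.29°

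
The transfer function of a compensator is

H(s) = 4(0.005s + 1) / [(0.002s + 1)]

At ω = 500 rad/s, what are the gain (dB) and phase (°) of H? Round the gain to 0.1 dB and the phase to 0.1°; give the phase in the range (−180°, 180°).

At ω = 500 rad/s:
zero (1 + j500·0.005) = 1 + j2.5 → |·| ≈ 2.6926, ∠ ≈ 68.20°
pole (1 + j500·0.002) = 1 + j1 → |·| ≈ 1.4142, ∠ ≈ 45.00°
|H| = 4 · 2.6926 / (1.4142) ≈ 7.6159
Gain = 20 log₁₀(7.6159) ≈ 17.63 dB
∠H = (68.20°) − (45.00°) = 23.20°

17.6 dB, 23.2°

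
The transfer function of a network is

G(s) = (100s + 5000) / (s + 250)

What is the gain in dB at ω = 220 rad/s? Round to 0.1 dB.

36.6 dB

Substitute s = j220:
Numerator: 100(j220) + 5000 = 5000 + j22000
Denominator: (j220) + 250 = 250 + j220
|N| = √(5000² + 22000²) ≈ 22561, ∠N ≈ 77.20°
|D| = √(250² + 220²) ≈ 333.02, ∠D ≈ 41.35°
|G| = 22561 / 333.02 ≈ 67.747
Gain = 20 log₁₀(67.747) ≈ 36.62 dB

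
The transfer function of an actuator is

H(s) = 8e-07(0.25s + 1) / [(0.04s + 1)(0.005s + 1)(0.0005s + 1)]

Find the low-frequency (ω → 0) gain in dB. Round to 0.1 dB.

-121.9 dB

H(0) = 8e-07 · 1 / 1 ≈ 8e-07
20 log₁₀(8e-07) ≈ -121.94 dB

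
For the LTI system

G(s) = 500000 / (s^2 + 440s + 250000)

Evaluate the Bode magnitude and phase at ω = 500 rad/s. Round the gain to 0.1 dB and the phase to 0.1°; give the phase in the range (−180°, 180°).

At s = jω = j500:
quadratic: (j500)² + 440·j500 + 250000 = 0 + j220000 → |·| ≈ 2.2e+05, ∠ ≈ 90.00°
|G| = 500000 / 2.2e+05 ≈ 2.2727
Gain = 20 log₁₀(2.2727) ≈ 7.13 dB
∠G = 0.00° − 90.00° = -90.00°

7.1 dB, -90.0°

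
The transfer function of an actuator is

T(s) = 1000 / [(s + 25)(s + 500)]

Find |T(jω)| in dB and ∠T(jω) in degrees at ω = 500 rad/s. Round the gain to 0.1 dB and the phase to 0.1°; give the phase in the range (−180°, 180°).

-51.0 dB, -132.1°

At s = jω = j500:
pole (s+25): 25 + j500 → |·| = √(25²+500²) = √250625 ≈ 500.62, ∠ = arctan(500/25) ≈ 87.14°
pole (s+500): 500 + j500 → |·| = √(500²+500²) = √500000 ≈ 707.11, ∠ = arctan(500/500) ≈ 45.00°
|T| = 1000 / 3.5399e+05 ≈ 0.0028249
Gain = 20 log₁₀(0.0028249) ≈ -50.98 dB
∠T = 0.00° − 132.14° = -132.14°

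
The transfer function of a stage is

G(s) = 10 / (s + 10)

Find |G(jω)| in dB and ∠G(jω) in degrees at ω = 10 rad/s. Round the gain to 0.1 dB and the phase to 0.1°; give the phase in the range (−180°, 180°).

Substitute s = j10:
Numerator: 10 = 10 + j0
Denominator: (j10) + 10 = 10 + j10
|N| = √(10² + 0²) ≈ 10, ∠N ≈ 0.00°
|D| = √(10² + 10²) ≈ 14.142, ∠D ≈ 45.00°
|G| = 10 / 14.142 ≈ 0.70711
Gain = 20 log₁₀(0.70711) ≈ -3.01 dB
∠G = 0.00° − 45.00° = -45.00°

-3.0 dB, -45.0°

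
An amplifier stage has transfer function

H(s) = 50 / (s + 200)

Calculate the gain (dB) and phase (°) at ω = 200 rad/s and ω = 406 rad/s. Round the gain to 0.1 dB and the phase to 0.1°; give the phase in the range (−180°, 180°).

At s = jω = j200:
pole (s+200): 200 + j200 → |·| = √(200²+200²) = √80000 ≈ 282.84, ∠ = arctan(200/200) ≈ 45.00°
|H| = 50 / 282.84 ≈ 0.17678
Gain = 20 log₁₀(0.17678) ≈ -15.05 dB
∠H = 0.00° − 45.00° = -45.00°

At s = jω = j406:
pole (s+200): 200 + j406 → |·| = √(200²+406²) = √204836 ≈ 452.59, ∠ = arctan(406/200) ≈ 63.77°
|H| = 50 / 452.59 ≈ 0.11048
Gain = 20 log₁₀(0.11048) ≈ -19.13 dB
∠H = 0.00° − 63.77° = -63.77°

ω = 200: -15.1 dB, -45.0°; ω = 406: -19.1 dB, -63.8°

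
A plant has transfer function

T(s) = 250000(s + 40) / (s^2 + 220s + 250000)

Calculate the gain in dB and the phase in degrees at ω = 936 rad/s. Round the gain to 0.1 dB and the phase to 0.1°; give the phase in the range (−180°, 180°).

51.0 dB, -74.2°

At s = jω = j936:
zero (s+40): 40 + j936 → |·| = √(40²+936²) = √877696 ≈ 936.85, ∠ = arctan(936/40) ≈ 87.55°
quadratic: (j936)² + 220·j936 + 250000 = -626096 + j205920 → |·| ≈ 6.5909e+05, ∠ ≈ 161.79°
|T| = 250000 · 936.85 / 6.5909e+05 ≈ 355.36
Gain = 20 log₁₀(355.36) ≈ 51.01 dB
∠T = 87.55° − 161.79° = -74.24°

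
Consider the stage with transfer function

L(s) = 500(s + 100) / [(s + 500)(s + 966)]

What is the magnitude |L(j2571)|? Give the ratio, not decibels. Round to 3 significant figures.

0.179

At s = jω = j2571:
zero (s+100): 100 + j2571 → |·| = √(100²+2571²) = √6620041 ≈ 2572.9, ∠ = arctan(2571/100) ≈ 87.77°
pole (s+500): 500 + j2571 → |·| = √(500²+2571²) = √6860041 ≈ 2619.2, ∠ = arctan(2571/500) ≈ 78.99°
pole (s+966): 966 + j2571 → |·| = √(966²+2571²) = √7543197 ≈ 2746.5, ∠ = arctan(2571/966) ≈ 69.41°
|L| = 500 · 2572.9 / 7.1936e+06 ≈ 0.17883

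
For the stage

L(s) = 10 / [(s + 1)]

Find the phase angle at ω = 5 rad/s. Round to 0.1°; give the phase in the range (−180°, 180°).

-78.7°

At ω = 5 rad/s:
pole (1 + j5·1) = 1 + j5 → |·| ≈ 5.099, ∠ ≈ 78.69°
∠L = (0°) − (78.69°) = -78.69°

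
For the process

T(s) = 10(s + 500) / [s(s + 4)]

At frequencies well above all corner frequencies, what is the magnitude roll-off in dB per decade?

Each pole contributes −20 dB/decade at high frequency; each zero contributes +20 dB/decade.
Net: 1 zero(s) − 2 pole(s) → -20 dB/decade.

-20 dB/decade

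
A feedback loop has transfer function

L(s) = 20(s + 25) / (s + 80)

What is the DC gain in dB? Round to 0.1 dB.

L(0) = 20·25 / (80) = 6.25
20 log₁₀(6.25) ≈ 15.92 dB

15.9 dB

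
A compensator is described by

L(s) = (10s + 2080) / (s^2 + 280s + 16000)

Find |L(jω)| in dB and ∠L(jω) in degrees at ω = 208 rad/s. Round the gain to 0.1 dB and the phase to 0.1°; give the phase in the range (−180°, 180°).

-26.8 dB, -70.1°

Substitute s = j208:
Numerator: 10(j208) + 2080 = 2080 + j2080
Denominator: (j208)^2 + 280(j208) + 16000 = -27264 + j58240
|N| = √(2080² + 2080²) ≈ 2941.6, ∠N ≈ 45.00°
|D| = √(27264² + 58240²) ≈ 64306, ∠D ≈ 115.09°
|L| = 2941.6 / 64306 ≈ 0.045744
Gain = 20 log₁₀(0.045744) ≈ -26.79 dB
∠L = 45.00° − 115.09° = -70.09°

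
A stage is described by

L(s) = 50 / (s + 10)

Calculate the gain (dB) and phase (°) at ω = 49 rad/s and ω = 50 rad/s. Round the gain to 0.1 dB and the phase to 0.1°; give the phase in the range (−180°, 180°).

Substitute s = j49:
Numerator: 50 = 50 + j0
Denominator: (j49) + 10 = 10 + j49
|N| = √(50² + 0²) ≈ 50, ∠N ≈ 0.00°
|D| = √(10² + 49²) ≈ 50.01, ∠D ≈ 78.47°
|L| = 50 / 50.01 ≈ 0.9998
Gain = 20 log₁₀(0.9998) ≈ -0.00 dB
∠L = 0.00° − 78.47° = -78.47°

Substitute s = j50:
Numerator: 50 = 50 + j0
Denominator: (j50) + 10 = 10 + j50
|N| = √(50² + 0²) ≈ 50, ∠N ≈ 0.00°
|D| = √(10² + 50²) ≈ 50.99, ∠D ≈ 78.69°
|L| = 50 / 50.99 ≈ 0.98058
Gain = 20 log₁₀(0.98058) ≈ -0.17 dB
∠L = 0.00° − 78.69° = -78.69°

ω = 49: -0.0 dB, -78.5°; ω = 50: -0.2 dB, -78.7°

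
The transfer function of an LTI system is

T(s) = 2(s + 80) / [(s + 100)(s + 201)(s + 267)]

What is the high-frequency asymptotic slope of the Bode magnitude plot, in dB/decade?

-40 dB/decade

Each pole contributes −20 dB/decade at high frequency; each zero contributes +20 dB/decade.
Net: 1 zero(s) − 3 pole(s) → -40 dB/decade.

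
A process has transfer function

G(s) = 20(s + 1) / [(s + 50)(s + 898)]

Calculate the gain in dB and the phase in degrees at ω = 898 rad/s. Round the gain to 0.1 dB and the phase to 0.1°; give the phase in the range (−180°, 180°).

At s = jω = j898:
zero (s+1): 1 + j898 → |·| = √(1²+898²) = √806405 ≈ 898, ∠ = arctan(898/1) ≈ 89.94°
pole (s+50): 50 + j898 → |·| = √(50²+898²) = √808904 ≈ 899.39, ∠ = arctan(898/50) ≈ 86.81°
pole (s+898): 898 + j898 → |·| = √(898²+898²) = √1612808 ≈ 1270, ∠ = arctan(898/898) ≈ 45.00°
|G| = 20 · 898 / 1.1422e+06 ≈ 0.015724
Gain = 20 log₁₀(0.015724) ≈ -36.07 dB
∠G = 89.94° − 131.81° = -41.87°

-36.1 dB, -41.9°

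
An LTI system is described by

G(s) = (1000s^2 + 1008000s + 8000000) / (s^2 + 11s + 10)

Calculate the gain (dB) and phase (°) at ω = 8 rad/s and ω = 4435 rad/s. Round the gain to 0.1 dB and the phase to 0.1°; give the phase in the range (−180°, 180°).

ω = 8: 100.8 dB, -76.1°; ω = 4435: 60.2 dB, -12.7°

Substitute s = j8:
Numerator: 1000(j8)^2 + 1008000(j8) + 8000000 = 7936000 + j8064000
Denominator: (j8)^2 + 11(j8) + 10 = -54 + j88
|N| = √(7936000² + 8064000²) ≈ 1.1314e+07, ∠N ≈ 45.46°
|D| = √(54² + 88²) ≈ 103.25, ∠D ≈ 121.53°
|G| = 1.1314e+07 / 103.25 ≈ 1.0958e+05
Gain = 20 log₁₀(1.0958e+05) ≈ 100.79 dB
∠G = 45.46° − 121.53° = -76.07°

Substitute s = j4435:
Numerator: 1000(j4435)^2 + 1008000(j4435) + 8000000 = -19661225000 + j4470480000
Denominator: (j4435)^2 + 11(j4435) + 10 = -19669215 + j48785
|N| = √(19661225000² + 4470480000²) ≈ 2.0163e+10, ∠N ≈ 167.19°
|D| = √(19669215² + 48785²) ≈ 1.9669e+07, ∠D ≈ 179.86°
|G| = 2.0163e+10 / 1.9669e+07 ≈ 1025.1
Gain = 20 log₁₀(1025.1) ≈ 60.22 dB
∠G = 167.19° − 179.86° = -12.67°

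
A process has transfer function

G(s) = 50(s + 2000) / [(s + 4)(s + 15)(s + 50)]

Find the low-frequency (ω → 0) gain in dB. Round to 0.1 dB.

30.5 dB

G(0) = 50·2000 / (4·15·50) ≈ 33.333
20 log₁₀(33.333) ≈ 30.46 dB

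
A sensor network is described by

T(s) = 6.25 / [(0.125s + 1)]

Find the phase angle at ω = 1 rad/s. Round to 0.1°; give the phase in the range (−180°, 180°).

-7.1°

At ω = 1 rad/s:
pole (1 + j1·0.125) = 1 + j0.125 → |·| ≈ 1.0078, ∠ ≈ 7.13°
∠T = (0°) − (7.13°) = -7.13°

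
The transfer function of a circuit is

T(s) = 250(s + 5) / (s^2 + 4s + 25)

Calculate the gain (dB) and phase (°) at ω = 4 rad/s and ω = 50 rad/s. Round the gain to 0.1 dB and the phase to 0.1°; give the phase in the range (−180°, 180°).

ω = 4: 38.8 dB, -22.0°; ω = 50: 14.1 dB, -91.1°

At s = jω = j4:
zero (s+5): 5 + j4 → |·| = √(5²+4²) = √41 ≈ 6.4031, ∠ = arctan(4/5) ≈ 38.66°
quadratic: (j4)² + 4·j4 + 25 = 9 + j16 → |·| ≈ 18.358, ∠ ≈ 60.64°
|T| = 250 · 6.4031 / 18.358 ≈ 87.198
Gain = 20 log₁₀(87.198) ≈ 38.81 dB
∠T = 38.66° − 60.64° = -21.98°

At s = jω = j50:
zero (s+5): 5 + j50 → |·| = √(5²+50²) = √2525 ≈ 50.249, ∠ = arctan(50/5) ≈ 84.29°
quadratic: (j50)² + 4·j50 + 25 = -2475 + j200 → |·| ≈ 2483.1, ∠ ≈ 175.38°
|T| = 250 · 50.249 / 2483.1 ≈ 5.0591
Gain = 20 log₁₀(5.0591) ≈ 14.08 dB
∠T = 84.29° − 175.38° = -91.09°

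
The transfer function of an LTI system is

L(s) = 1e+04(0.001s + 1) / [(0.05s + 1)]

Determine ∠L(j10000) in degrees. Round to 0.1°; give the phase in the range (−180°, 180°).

At ω = 10000 rad/s:
zero (1 + j10000·0.001) = 1 + j10 → |·| ≈ 10.05, ∠ ≈ 84.29°
pole (1 + j10000·0.05) = 1 + j500 → |·| ≈ 500, ∠ ≈ 89.89°
∠L = (84.29°) − (89.89°) = -5.60°

-5.6°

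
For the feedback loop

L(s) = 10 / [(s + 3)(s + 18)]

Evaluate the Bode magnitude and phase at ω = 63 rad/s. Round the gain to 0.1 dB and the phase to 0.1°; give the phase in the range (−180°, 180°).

At s = jω = j63:
pole (s+3): 3 + j63 → |·| = √(3²+63²) = √3978 ≈ 63.071, ∠ = arctan(63/3) ≈ 87.27°
pole (s+18): 18 + j63 → |·| = √(18²+63²) = √4293 ≈ 65.521, ∠ = arctan(63/18) ≈ 74.05°
|L| = 10 / 4132.5 ≈ 0.0024198
Gain = 20 log₁₀(0.0024198) ≈ -52.32 dB
∠L = 0.00° − 161.32° = -161.32°

-52.3 dB, -161.3°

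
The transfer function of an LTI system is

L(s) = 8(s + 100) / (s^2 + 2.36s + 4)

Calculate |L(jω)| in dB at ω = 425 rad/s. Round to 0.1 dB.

At s = jω = j425:
zero (s+100): 100 + j425 → |·| = √(100²+425²) = √190625 ≈ 436.61, ∠ = arctan(425/100) ≈ 76.76°
quadratic: (j425)² + 2.36·j425 + 4 = -180621 + j1003 → |·| ≈ 1.8062e+05, ∠ ≈ 179.68°
|L| = 8 · 436.61 / 1.8062e+05 ≈ 0.019338
Gain = 20 log₁₀(0.019338) ≈ -34.27 dB

-34.3 dB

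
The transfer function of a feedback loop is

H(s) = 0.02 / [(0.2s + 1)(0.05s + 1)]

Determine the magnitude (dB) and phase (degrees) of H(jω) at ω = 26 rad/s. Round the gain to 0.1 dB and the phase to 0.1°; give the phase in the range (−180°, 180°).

-52.8 dB, -131.5°

At ω = 26 rad/s:
pole (1 + j26·0.2) = 1 + j5.2 → |·| ≈ 5.2953, ∠ ≈ 79.11°
pole (1 + j26·0.05) = 1 + j1.3 → |·| ≈ 1.6401, ∠ ≈ 52.43°
|H| = 0.02 · 1 / (5.2953 · 1.6401) ≈ 0.0023029
Gain = 20 log₁₀(0.0023029) ≈ -52.75 dB
∠H = (0°) − (79.11° + 52.43°) = -131.54°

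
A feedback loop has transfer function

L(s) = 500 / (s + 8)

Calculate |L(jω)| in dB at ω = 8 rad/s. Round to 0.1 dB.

32.9 dB

At s = jω = j8:
pole (s+8): 8 + j8 → |·| = √(8²+8²) = √128 ≈ 11.314, ∠ = arctan(8/8) ≈ 45.00°
|L| = 500 / 11.314 ≈ 44.193
Gain = 20 log₁₀(44.193) ≈ 32.91 dB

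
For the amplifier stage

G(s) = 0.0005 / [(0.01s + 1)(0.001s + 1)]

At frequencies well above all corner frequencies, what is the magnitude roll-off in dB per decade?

Each pole contributes −20 dB/decade at high frequency; each zero contributes +20 dB/decade.
Net: 0 zero(s) − 2 pole(s) → -40 dB/decade.

-40 dB/decade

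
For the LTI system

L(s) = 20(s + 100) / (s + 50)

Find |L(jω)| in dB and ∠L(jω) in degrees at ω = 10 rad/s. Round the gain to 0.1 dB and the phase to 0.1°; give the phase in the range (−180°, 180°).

At s = jω = j10:
zero (s+100): 100 + j10 → |·| = √(100²+10²) = √10100 ≈ 100.5, ∠ = arctan(10/100) ≈ 5.71°
pole (s+50): 50 + j10 → |·| = √(50²+10²) = √2600 ≈ 50.99, ∠ = arctan(10/50) ≈ 11.31°
|L| = 20 · 100.5 / 50.99 ≈ 39.419
Gain = 20 log₁₀(39.419) ≈ 31.91 dB
∠L = 5.71° − 11.31° = -5.60°

31.9 dB, -5.6°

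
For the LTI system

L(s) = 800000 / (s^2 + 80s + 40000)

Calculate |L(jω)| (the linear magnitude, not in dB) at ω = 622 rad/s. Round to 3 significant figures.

2.28

At s = jω = j622:
quadratic: (j622)² + 80·j622 + 40000 = -346884 + j49760 → |·| ≈ 3.5043e+05, ∠ ≈ 171.84°
|L| = 800000 / 3.5043e+05 ≈ 2.2829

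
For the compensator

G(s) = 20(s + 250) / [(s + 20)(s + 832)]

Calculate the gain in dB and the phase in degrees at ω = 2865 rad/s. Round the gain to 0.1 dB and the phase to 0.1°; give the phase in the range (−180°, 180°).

-43.4 dB, -78.4°

At s = jω = j2865:
zero (s+250): 250 + j2865 → |·| = √(250²+2865²) = √8270725 ≈ 2875.9, ∠ = arctan(2865/250) ≈ 85.01°
pole (s+20): 20 + j2865 → |·| = √(20²+2865²) = √8208625 ≈ 2865.1, ∠ = arctan(2865/20) ≈ 89.60°
pole (s+832): 832 + j2865 → |·| = √(832²+2865²) = √8900449 ≈ 2983.4, ∠ = arctan(2865/832) ≈ 73.81°
|G| = 20 · 2875.9 / 8.5477e+06 ≈ 0.0067291
Gain = 20 log₁₀(0.0067291) ≈ -43.44 dB
∠G = 85.01° − 163.41° = -78.40°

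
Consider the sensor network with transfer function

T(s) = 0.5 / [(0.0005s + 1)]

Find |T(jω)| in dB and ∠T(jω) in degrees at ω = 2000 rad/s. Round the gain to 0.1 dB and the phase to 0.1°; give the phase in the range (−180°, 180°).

-9.0 dB, -45.0°

At ω = 2000 rad/s:
pole (1 + j2000·0.0005) = 1 + j1 → |·| ≈ 1.4142, ∠ ≈ 45.00°
|T| = 0.5 · 1 / (1.4142) ≈ 0.35356
Gain = 20 log₁₀(0.35356) ≈ -9.03 dB
∠T = (0°) − (45.00°) = -45.00°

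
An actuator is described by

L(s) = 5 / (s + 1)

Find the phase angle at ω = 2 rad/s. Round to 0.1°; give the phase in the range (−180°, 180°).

-63.4°

Substitute s = j2:
Numerator: 5 = 5 + j0
Denominator: (j2) + 1 = 1 + j2
|N| = √(5² + 0²) ≈ 5, ∠N ≈ 0.00°
|D| = √(1² + 2²) ≈ 2.2361, ∠D ≈ 63.43°
∠L = 0.00° − 63.43° = -63.43°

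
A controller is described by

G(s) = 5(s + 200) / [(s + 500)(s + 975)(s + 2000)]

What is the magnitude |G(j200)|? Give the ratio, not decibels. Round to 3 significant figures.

At s = jω = j200:
zero (s+200): 200 + j200 → |·| = √(200²+200²) = √80000 ≈ 282.84, ∠ = arctan(200/200) ≈ 45.00°
pole (s+500): 500 + j200 → |·| = √(500²+200²) = √290000 ≈ 538.52, ∠ = arctan(200/500) ≈ 21.80°
pole (s+975): 975 + j200 → |·| = √(975²+200²) = √990625 ≈ 995.3, ∠ = arctan(200/975) ≈ 11.59°
pole (s+2000): 2000 + j200 → |·| = √(2000²+200²) = √4040000 ≈ 2010, ∠ = arctan(200/2000) ≈ 5.71°
|G| = 5 · 282.84 / 1.0773e+09 ≈ 1.3127e-06

1.31e-06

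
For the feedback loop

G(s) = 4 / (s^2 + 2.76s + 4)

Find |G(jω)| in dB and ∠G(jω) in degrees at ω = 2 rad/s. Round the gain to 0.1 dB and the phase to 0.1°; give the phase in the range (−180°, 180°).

-2.8 dB, -90.0°

At s = jω = j2:
quadratic: (j2)² + 2.76·j2 + 4 = 0 + j5.52 → |·| ≈ 5.52, ∠ ≈ 90.00°
|G| = 4 / 5.52 ≈ 0.72464
Gain = 20 log₁₀(0.72464) ≈ -2.80 dB
∠G = 0.00° − 90.00° = -90.00°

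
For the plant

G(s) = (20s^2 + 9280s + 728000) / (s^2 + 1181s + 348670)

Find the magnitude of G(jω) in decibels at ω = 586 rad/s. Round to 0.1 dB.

Substitute s = j586:
Numerator: 20(j586)^2 + 9280(j586) + 728000 = -6139920 + j5438080
Denominator: (j586)^2 + 1181(j586) + 348670 = 5274 + j692066
|N| = √(6139920² + 5438080²) ≈ 8.2019e+06, ∠N ≈ 138.47°
|D| = √(5274² + 692066²) ≈ 6.9209e+05, ∠D ≈ 89.56°
|G| = 8.2019e+06 / 6.9209e+05 ≈ 11.851
Gain = 20 log₁₀(11.851) ≈ 21.48 dB

21.5 dB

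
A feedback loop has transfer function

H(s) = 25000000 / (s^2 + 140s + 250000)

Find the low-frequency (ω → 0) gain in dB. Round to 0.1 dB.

H(0) = 25000000 / 250000 = 100
20 log₁₀(100) ≈ 40.00 dB

40.0 dB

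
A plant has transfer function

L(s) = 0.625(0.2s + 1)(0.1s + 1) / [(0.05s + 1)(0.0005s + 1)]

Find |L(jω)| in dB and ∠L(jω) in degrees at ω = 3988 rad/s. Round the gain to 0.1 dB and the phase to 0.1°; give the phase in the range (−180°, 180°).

53.0 dB, 26.7°

At ω = 3988 rad/s:
zero (1 + j3988·0.2) = 1 + j797.6 → |·| ≈ 797.6, ∠ ≈ 89.93°
zero (1 + j3988·0.1) = 1 + j398.8 → |·| ≈ 398.8, ∠ ≈ 89.86°
pole (1 + j3988·0.05) = 1 + j199.4 → |·| ≈ 199.4, ∠ ≈ 89.71°
pole (1 + j3988·0.0005) = 1 + j1.994 → |·| ≈ 2.2307, ∠ ≈ 63.37°
|L| = 0.625 · 797.6 · 398.8 / (199.4 · 2.2307) ≈ 446.94
Gain = 20 log₁₀(446.94) ≈ 53.00 dB
∠L = (89.93° + 89.86°) − (89.71° + 63.37°) = 26.71°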